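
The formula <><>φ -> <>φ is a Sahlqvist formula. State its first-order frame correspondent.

transitivity: forall x forall y forall z (Rxy & Ryz -> Rxz)

Equivalently (dual form): □φ → □□φ.
Suppose □φ→□□φ is valid. Take Rxy, Ryz and set V(φ)={w : Rxw}. Then □φ at x, so □□φ at x, so □φ at y, so φ at z, i.e. Rxz.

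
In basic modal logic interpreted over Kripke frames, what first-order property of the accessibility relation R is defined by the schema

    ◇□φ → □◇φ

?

Suppose ◇□φ→□◇φ is valid. Take Rxy, Rxz and set V(φ)={w : Ryw}. Then □φ at y so ◇□φ at x, so □◇φ at x, so ◇φ at z, giving w with Rzw and Ryw.
Conversely, on a frame with convergence the schema holds at every world under every valuation.
Frame condition: ∀x ∀y ∀z (Rxy ∧ Rxz → ∃w (Ryw ∧ Rzw)).

convergence: ∀x ∀y ∀z (Rxy ∧ Rxz → ∃w (Ryw ∧ Rzw))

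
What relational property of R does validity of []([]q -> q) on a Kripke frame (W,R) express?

Suppose □(□q→q) is valid. Take Rxy and set V(q)={w : Ryw}. Then at y, □q holds; since □(□q→q) at x, □q→q at y, so q at y, i.e. Ryy.
Conversely, any frame satisfying forall x forall y (Rxy -> Ryy) validates the schema.
So the correspondent is shift-reflexivity.

shift-reflexivity: forall x forall y (Rxy -> Ryy)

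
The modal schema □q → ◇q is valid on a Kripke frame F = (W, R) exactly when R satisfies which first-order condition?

This is the D axiom.
It corresponds to seriality: ∀x ∃y Rxy.

Seriality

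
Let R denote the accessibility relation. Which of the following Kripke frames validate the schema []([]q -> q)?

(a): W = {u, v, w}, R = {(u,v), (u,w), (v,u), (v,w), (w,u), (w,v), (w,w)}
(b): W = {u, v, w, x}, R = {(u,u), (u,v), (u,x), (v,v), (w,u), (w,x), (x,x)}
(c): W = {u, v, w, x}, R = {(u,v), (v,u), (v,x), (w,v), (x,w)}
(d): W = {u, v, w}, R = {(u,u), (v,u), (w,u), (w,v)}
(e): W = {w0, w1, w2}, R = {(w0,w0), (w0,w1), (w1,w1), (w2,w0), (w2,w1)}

Frame correspondent (Sahlqvist): forall x forall y (Rxy -> Ryy) — i.e. shift-reflexivity.
(a): fails — Ruv but not Rvv.
(b): satisfies the condition.
(c): fails — Ruv but not Rvv.
(d): fails — Rwv but not Rvv.
(e): satisfies the condition.

(b), (e)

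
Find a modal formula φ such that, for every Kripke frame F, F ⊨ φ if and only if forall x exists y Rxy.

A defining formula is □q → ◇q (the D axiom).
Suppose □q→◇q is valid. At any x set V(q)=W. Then □q at x, so ◇q at x, so x has a successor.

□q → ◇q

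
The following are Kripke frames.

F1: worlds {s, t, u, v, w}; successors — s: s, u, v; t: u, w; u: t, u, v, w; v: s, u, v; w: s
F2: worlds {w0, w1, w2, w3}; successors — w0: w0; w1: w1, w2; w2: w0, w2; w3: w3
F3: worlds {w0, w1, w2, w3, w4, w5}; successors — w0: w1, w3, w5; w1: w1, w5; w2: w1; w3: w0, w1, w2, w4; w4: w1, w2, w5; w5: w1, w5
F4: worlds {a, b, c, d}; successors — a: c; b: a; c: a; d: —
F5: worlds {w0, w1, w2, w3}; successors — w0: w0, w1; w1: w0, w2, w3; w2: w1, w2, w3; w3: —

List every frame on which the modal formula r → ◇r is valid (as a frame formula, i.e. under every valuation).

F2

The schema corresponds to reflexivity: ∀x Rxx.
F1: fails — world t does not see itself.
F2: holds.
F3: fails — world w0 does not see itself.
F4: fails — world a does not see itself.
F5: fails — world w1 does not see itself.
Valid on: F2.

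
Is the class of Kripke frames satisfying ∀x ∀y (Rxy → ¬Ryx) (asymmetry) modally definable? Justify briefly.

Modal frame validity is preserved under surjective bounded morphisms.
The 3-cycle (worlds s,t,u with s→t→u→s) is asymmetric. Mapping every world to a single reflexive point • is a surjective bounded morphism, and the reflexive point is not asymmetric (R•• but asymmetry requires ¬R••).
So no modal formula (or set of formulas) defines exactly the asymmetric frames.

No — not modally definable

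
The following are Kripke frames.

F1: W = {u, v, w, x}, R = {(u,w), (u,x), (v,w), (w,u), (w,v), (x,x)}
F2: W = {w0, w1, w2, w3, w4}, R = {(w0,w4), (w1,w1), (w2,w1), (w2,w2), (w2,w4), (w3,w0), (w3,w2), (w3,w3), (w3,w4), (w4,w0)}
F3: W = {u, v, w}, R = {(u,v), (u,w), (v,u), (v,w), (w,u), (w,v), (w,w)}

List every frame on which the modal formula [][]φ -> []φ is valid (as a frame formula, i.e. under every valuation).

Frame correspondent (Sahlqvist): forall x forall y (Rxy -> exists z (Rxz & Rzy)) — i.e. density.
F1: fails — Rwu but no z with Rwz and Rzu.
F2: fails — Rw0w4 but no z with Rw0z and Rzw4.
F3: satisfies the condition.

F3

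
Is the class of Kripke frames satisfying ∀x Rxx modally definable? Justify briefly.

Yes, by □r → r

Yes: it is reflexivity, defined by the T schema □r → r.
Suppose □r→r is valid. At any x set V(r)={w : Rxw}. Then □r holds at x, so r holds at x, i.e. Rxx.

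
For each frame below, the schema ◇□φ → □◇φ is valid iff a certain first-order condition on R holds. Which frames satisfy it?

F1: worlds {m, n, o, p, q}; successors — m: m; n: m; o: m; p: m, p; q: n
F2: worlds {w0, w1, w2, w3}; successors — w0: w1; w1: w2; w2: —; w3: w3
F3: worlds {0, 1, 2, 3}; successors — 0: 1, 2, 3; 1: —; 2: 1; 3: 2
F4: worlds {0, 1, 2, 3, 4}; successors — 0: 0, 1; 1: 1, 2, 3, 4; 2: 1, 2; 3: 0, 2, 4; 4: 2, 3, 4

F1

The schema corresponds to convergence: ∀x ∀y ∀z (Rxy ∧ Rxz → ∃w (Ryw ∧ Rzw)).
F1: satisfies the condition.
F2: fails — Rw1w2 and Rw1w2 but w2 and w2 have no common successor.
F3: fails — R02 and R01 but 2 and 1 have no common successor.
F4: fails — R34 and R30 but 4 and 0 have no common successor.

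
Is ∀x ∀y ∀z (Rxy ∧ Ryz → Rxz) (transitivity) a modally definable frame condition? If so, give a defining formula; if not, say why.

The condition is transitivity. A defining modal formula is □r → □□r.
Suppose □r→□□r is valid. Take Rxy, Ryz and set V(r)={w : Rxw}. Then □r at x, so □□r at x, so □r at y, so r at z, i.e. Rxz.

Definable; □r → □□r defines it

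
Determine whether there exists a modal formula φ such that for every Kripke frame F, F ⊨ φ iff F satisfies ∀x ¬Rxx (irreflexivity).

If a class were modally definable it would be closed under surjective bounded morphisms (Goldblatt–Thomason).
The 4-cycle (worlds 0,1,2,3 with 0→1→2→3→0) is irreflexive, and the map sending every world to a single reflexive point • is a surjective bounded morphism (forth: every edge maps to (•,•); back: every world has a successor). So any modal formula valid on the 4-cycle is also valid on the reflexive point, which is not irreflexive.
Hence irreflexivity is not modally definable.

Not modally definable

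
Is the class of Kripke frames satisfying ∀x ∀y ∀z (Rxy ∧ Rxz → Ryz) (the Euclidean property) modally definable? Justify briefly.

Yes — defined by ◇q → □◇q

This is a Sahlqvist condition; the 5 axiom ◇q → □◇q defines it.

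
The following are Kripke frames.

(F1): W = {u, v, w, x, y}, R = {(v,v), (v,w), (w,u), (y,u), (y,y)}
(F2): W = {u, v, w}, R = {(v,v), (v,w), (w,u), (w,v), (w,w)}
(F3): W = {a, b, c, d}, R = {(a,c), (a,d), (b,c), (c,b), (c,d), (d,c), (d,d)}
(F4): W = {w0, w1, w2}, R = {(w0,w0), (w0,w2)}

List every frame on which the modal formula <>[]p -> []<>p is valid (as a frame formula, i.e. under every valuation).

This is the axiom for convergence; its first-order frame correspondent is forall x forall y forall z (Rxy & Rxz -> exists w (Ryw & Rzw)).
(F1): fails — Rvv and Rvw but v and w have no common successor.
(F2): fails — Rww and Rwu but w and u have no common successor.
(F3): condition met.
(F4): fails — Rw0w2 and Rw0w2 but w2 and w2 have no common successor.
Valid on: (F3).

(F3)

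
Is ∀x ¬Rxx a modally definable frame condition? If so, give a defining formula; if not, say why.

Any modally definable frame class is closed under surjective bounded morphisms.
The 5-cycle (worlds w0,w1,w2,w3,w4 with w0→w1→w2→w3→w4→w0) is irreflexive, and the map sending every world to a single reflexive point • is a surjective bounded morphism (forth: every edge maps to (•,•); back: every world has a successor). So any modal formula valid on the 5-cycle is also valid on the reflexive point, which is not irreflexive.
Hence irreflexivity is not modally definable.

Not modally definable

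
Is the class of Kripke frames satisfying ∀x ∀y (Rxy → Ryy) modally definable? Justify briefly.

The condition is shift-reflexivity. A defining modal formula is □(□r → r).
Suppose □(□r→r) is valid. Take Rxy and set V(r)={w : Ryw}. Then at y, □r holds; since □(□r→r) at x, □r→r at y, so r at y, i.e. Ryy.

Yes — defined by □(□r → r)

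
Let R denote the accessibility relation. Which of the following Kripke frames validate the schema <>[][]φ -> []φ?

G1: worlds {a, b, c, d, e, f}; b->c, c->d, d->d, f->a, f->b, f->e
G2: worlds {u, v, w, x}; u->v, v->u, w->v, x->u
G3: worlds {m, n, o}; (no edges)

G2, G3

The schema corresponds to a generalized confluence (Geach) condition: forall x forall y forall z ((xRy & xRz) -> exists w (y R^2 w & z = w)).
G1: fails — bRc, bRc but no w with cR²w and c=w.
G2: ✓.
G3: ✓.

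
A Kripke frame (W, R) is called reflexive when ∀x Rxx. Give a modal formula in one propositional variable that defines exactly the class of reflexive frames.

A defining formula is □ψ → ψ (the T axiom).
Suppose □ψ→ψ is valid. At any x set V(ψ)={w : Rxw}. Then □ψ holds at x, so ψ holds at x, i.e. Rxx.

□ψ → ψ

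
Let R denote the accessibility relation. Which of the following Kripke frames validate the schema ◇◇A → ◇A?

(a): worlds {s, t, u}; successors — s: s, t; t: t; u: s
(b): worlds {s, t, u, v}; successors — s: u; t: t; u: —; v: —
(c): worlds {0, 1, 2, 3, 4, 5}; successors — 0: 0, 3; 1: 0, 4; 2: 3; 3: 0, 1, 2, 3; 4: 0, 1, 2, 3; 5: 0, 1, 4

Frame correspondent (Sahlqvist): ∀x ∀y ∀z (Rxy ∧ Ryz → Rxz) — i.e. transitivity.
(a): fails — Rus and Rst but not Rut.
(b): satisfies the condition.
(c): fails — R10 and R03 but not R13.

(b)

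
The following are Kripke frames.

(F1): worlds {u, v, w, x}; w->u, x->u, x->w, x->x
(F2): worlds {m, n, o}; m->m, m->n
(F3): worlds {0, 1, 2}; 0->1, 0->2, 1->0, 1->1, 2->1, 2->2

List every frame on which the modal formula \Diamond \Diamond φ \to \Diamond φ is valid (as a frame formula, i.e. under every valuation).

(F1), (F2)

Frame correspondent (Sahlqvist): \forall x \forall y \forall z (Rxy \wedge Ryz \to Rxz) — i.e. transitivity.
(F1): satisfies the condition.
(F2): satisfies the condition.
(F3): fails — R10 and R02 but not R12.
Valid on: (F1), (F2).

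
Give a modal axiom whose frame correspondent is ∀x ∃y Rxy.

A defining formula is □s → ◇s (the D axiom).
Suppose □s→◇s is valid. At any x set V(s)=W. Then □s at x, so ◇s at x, so x has a successor.

□s → ◇s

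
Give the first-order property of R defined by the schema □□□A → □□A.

This is a Sahlqvist (Geach-type) schema ◇^0□^3A → □^2◇^0A.
Minimal-valuation argument: fix x; take any y with xR^0y and any z with xR^2z. Set V(A) to the set of worlds R-reachable from y in exactly 3 steps. Then □^3A holds at y, so the antecedent holds at x; validity forces ◇^0A at z, giving a w with zR^0w and yR^3w.
First-order correspondent: ∀x ∀z (xR²z → ∃w (xR³w ∧ z = w)).

∀x ∀z (xR²z → ∃w (xR³w ∧ z = w))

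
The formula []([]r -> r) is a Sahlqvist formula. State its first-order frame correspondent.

Suppose □(□r→r) is valid. Take Rxy and set V(r)={w : Ryw}. Then at y, □r holds; since □(□r→r) at x, □r→r at y, so r at y, i.e. Ryy.
Conversely, on a frame with shift-reflexivity the schema holds at every world under every valuation.
So the correspondent is shift-reflexivity.

shift-reflexivity: forall x forall y (Rxy -> Ryy)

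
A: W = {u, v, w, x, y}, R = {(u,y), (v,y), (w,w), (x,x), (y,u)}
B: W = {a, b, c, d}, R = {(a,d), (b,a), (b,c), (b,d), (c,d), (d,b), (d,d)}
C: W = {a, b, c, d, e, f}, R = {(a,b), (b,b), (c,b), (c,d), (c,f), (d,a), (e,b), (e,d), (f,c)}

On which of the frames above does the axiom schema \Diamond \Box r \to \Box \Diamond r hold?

A, B

Frame correspondent (Sahlqvist): \forall x \forall y \forall z (Rxy \wedge Rxz \to \exists w (Ryw \wedge Rzw)) — i.e. convergence.
A: satisfies the condition.
B: satisfies the condition.
C: fails — Rcd and Rcf but d and f have no common successor.
Valid on: A, B.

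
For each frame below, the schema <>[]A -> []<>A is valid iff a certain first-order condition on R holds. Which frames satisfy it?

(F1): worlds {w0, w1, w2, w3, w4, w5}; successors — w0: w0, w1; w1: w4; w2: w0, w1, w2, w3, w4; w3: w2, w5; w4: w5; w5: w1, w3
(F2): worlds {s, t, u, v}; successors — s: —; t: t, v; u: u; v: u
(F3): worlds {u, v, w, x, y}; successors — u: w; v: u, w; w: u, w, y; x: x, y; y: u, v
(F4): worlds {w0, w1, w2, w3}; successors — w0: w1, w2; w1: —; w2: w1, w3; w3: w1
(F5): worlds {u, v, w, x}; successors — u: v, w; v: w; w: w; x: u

Frame correspondent (Sahlqvist): forall x forall y forall z (Rxy & Rxz -> exists w (Ryw & Rzw)) — i.e. convergence.
(F1): fails — Rw0w1 and Rw0w0 but w1 and w0 have no common successor.
(F2): fails — Rtt and Rtv but t and v have no common successor.
(F3): fails — Rwu and Rwy but u and y have no common successor.
(F4): fails — Rw0w1 and Rw0w1 but w1 and w1 have no common successor.
(F5): ✓.
Valid on: (F5).

(F5)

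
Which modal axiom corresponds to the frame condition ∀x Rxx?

A defining formula is □s → s (the T axiom).

□s → s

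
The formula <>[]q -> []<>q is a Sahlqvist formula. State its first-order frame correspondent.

Convergence

This schema is the .2 axiom.
It corresponds to convergence: forall x forall y forall z (Rxy & Rxz -> exists w (Ryw & Rzw)).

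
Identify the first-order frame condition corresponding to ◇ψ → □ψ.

This schema is the CD axiom.
It corresponds to partial functionality: ∀x ∀y ∀z (Rxy ∧ Rxz → y = z).

partial functionality: ∀x ∀y ∀z (Rxy ∧ Rxz → y = z)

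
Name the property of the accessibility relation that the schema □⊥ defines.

Emptiness of R

□⊥ is valid iff no world has any successor (otherwise □⊥ fails at any world with one).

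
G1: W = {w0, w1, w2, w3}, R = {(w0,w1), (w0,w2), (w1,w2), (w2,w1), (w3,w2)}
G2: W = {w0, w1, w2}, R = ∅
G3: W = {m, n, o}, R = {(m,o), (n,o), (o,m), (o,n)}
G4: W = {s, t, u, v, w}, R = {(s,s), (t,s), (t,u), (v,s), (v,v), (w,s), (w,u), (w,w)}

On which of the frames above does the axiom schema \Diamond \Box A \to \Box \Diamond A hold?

G2, G3

This is the axiom for convergence; its first-order frame correspondent is \forall x \forall y \forall z (Rxy \wedge Rxz \to \exists w (Ryw \wedge Rzw)).
G1: fails — Rw0w1 and Rw0w2 but w1 and w2 have no common successor.
G2: condition met.
G3: condition met.
G4: fails — Rts and Rtu but s and u have no common successor.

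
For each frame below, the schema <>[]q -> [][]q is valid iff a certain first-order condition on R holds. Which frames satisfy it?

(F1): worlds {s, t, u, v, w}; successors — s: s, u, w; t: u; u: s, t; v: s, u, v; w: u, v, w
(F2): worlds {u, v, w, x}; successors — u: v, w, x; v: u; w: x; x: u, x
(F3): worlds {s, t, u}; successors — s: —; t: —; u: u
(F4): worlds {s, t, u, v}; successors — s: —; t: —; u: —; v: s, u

(F3), (F4)

Frame correspondent (Sahlqvist): forall x forall y forall z ((xRy & x R^2 z) -> exists w (yRw & z = w)) — i.e. a generalized confluence (Geach) condition.
(F1): fails — sRs, sR²t but no w* with sRw* and t=w*.
(F2): fails — uRv, uR²x but no t with vRt and x=t.
(F3): satisfies the condition.
(F4): satisfies the condition.
Valid on: (F3), (F4).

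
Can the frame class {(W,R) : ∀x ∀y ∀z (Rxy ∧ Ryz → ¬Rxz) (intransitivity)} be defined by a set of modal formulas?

Not definable by any modal formula

Any modally definable frame class is closed under surjective bounded morphisms.
The 5-cycle (worlds 0,1,2,3,4 with 0→1→2→3→4→0) is intransitive. Mapping every world to a single reflexive point • is a surjective bounded morphism; the reflexive point is not intransitive (R••∧R•• but R••).
So no modal formula (or set of formulas) defines exactly the intransitive frames.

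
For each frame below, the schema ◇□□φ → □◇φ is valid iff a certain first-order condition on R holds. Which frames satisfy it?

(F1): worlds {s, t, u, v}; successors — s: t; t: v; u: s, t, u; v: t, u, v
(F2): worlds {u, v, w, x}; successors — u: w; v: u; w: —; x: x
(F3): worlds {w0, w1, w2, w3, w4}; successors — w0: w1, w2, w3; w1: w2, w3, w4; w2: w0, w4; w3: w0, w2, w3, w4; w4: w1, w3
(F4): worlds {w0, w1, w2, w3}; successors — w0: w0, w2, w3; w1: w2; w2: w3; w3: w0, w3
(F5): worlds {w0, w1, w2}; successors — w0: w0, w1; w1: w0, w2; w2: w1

Frame correspondent (Sahlqvist): ∀x ∀y ∀z ((xRy ∧ xRz) → ∃w (yR²w ∧ zRw)) — i.e. a generalized confluence (Geach) condition.
(F1): fails — uRs, uRs but no w with sR²w and sRw.
(F2): fails — uRw, uRw but no t with wR²t and wRt.
(F3): fails — w0Rw2, w0Rw2 but no w with w2R²w and w2Rw.
(F4): ✓.
(F5): fails — w1Rw2, w1Rw2 but no w with w2R²w and w2Rw.

(F4)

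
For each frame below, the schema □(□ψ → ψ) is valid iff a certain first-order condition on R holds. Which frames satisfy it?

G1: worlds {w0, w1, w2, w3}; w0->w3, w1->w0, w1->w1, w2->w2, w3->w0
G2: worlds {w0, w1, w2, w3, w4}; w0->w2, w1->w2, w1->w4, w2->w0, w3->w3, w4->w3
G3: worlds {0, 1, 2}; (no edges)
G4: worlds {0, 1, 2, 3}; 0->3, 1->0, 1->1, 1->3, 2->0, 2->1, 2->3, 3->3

Frame correspondent (Sahlqvist): ∀x ∀y (Rxy → Ryy) — i.e. shift-reflexivity.
G1: fails — Rw1w0 but not Rw0w0.
G2: fails — Rw1w2 but not Rw2w2.
G3: ✓.
G4: fails — R10 but not R00.

G3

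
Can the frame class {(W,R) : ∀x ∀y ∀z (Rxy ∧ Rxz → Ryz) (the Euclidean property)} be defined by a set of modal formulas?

Yes: it is the Euclidean property, defined by the 5 schema ◇q → □◇q.
Suppose ◇q→□◇q is valid. Take Rxy, Rxz and set V(q)={y}. Then ◇q at x, so □◇q at x, so ◇q at z, so some w with Rzw has q; w=y, i.e. Rzy. By symmetry of the argument, Ryz.

Yes, by ◇q → □◇q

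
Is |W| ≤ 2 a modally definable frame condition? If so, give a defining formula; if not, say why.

Modal frame validity is preserved under disjoint unions.
Any modal formula valid on each of 3 disjoint one-world frames is valid on their disjoint union (validity is preserved under disjoint unions). Each one-world frame has |W|=1≤2, but the union has |W|=3.
So no modal formula (or set of formulas) defines exactly the |W|≤2 frames.

No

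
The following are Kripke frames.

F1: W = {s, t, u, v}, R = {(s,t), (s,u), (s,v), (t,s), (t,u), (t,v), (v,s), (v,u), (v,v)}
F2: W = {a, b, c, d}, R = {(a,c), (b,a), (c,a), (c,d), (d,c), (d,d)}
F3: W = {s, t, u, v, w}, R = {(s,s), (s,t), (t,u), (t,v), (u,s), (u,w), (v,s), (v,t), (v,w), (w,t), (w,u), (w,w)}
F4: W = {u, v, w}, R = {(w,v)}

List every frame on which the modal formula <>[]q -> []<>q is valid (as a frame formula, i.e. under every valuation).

Frame correspondent (Sahlqvist): forall x forall y forall z (Rxy & Rxz -> exists w (Ryw & Rzw)) — i.e. convergence.
F1: fails — Rsv and Rsu but v and u have no common successor.
F2: satisfies the condition.
F3: fails — Rss and Rst but s and t have no common successor.
F4: fails — Rwv and Rwv but v and v have no common successor.

F2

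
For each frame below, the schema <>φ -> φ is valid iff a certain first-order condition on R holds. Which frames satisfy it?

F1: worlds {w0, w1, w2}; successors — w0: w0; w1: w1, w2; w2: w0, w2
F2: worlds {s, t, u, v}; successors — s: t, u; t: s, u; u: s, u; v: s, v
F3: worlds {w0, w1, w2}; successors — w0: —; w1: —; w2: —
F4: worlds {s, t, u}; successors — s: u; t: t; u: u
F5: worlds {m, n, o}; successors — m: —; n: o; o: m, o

F3

This is the axiom for a generalized confluence (Geach) condition; its first-order frame correspondent is forall x forall y (xRy -> exists w (y = w & x = w)).
F1: fails — w1Rw2 but w2 ≠ w1.
F2: fails — sRt but t ≠ s.
F3: holds.
F4: fails — sRu but u ≠ s.
F5: fails — nRo but o ≠ n.
Valid on: F3.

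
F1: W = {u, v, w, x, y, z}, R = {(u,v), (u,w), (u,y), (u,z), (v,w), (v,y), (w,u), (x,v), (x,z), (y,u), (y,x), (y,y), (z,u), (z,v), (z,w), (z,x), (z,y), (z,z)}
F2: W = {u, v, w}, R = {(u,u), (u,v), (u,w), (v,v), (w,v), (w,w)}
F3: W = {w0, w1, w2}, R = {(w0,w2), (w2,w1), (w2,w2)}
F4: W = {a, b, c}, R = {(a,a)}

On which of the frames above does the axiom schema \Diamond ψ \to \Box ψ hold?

This is the axiom for partial functionality; its first-order frame correspondent is \forall x \forall y \forall z (Rxy \wedge Rxz \to y = z).
F1: fails — u sees both v and w.
F2: fails — u sees both u and v.
F3: fails — w2 sees both w1 and w2.
F4: holds.
Valid on: F4.

F4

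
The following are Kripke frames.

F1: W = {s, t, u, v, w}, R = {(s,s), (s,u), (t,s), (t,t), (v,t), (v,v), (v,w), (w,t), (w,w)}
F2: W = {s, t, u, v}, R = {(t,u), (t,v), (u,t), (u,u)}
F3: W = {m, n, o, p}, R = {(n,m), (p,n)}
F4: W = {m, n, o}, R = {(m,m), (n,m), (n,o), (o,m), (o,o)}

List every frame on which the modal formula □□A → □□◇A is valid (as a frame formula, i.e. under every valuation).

F4

This is the axiom for a generalized confluence (Geach) condition; its first-order frame correspondent is ∀x ∀z (xR²z → ∃w (xR²w ∧ zRw)).
F1: fails — sR²u but no w* with sR²w* and uRw*.
F2: fails — uR²v but no w with uR²w and vRw.
F3: fails — pR²m but no w with pR²w and mRw.
F4: holds.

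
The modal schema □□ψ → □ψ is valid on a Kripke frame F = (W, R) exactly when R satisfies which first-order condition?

density

Suppose □□ψ→□ψ is valid. Take Rxy and set V(ψ)={w : xR²w}. Then □□ψ at x, so □ψ at x, so ψ at y, i.e. ∃z(Rxz∧Rzy).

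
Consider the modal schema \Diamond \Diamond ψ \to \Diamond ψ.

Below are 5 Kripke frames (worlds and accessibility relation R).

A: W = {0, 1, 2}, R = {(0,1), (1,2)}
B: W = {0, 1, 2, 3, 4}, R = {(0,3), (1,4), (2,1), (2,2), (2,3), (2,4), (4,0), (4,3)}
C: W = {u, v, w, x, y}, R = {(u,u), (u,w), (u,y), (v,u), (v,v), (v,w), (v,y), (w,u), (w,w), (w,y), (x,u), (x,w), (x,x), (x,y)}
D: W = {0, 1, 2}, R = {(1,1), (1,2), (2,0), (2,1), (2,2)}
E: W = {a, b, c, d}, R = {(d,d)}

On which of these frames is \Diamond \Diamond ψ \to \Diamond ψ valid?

C, E

This is the axiom for transitivity; its first-order frame correspondent is \forall x \forall y \forall z (Rxy \wedge Ryz \to Rxz).
A: fails — R01 and R12 but not R02.
B: fails — R14 and R43 but not R13.
C: holds.
D: fails — R12 and R20 but not R10.
E: holds.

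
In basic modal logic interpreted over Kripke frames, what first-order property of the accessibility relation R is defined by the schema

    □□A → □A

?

This is the C4 axiom.
Its frame correspondent is density — ∀x ∀y (Rxy → ∃z (Rxz ∧ Rzy)).

density: ∀x ∀y (Rxy → ∃z (Rxz ∧ Rzy))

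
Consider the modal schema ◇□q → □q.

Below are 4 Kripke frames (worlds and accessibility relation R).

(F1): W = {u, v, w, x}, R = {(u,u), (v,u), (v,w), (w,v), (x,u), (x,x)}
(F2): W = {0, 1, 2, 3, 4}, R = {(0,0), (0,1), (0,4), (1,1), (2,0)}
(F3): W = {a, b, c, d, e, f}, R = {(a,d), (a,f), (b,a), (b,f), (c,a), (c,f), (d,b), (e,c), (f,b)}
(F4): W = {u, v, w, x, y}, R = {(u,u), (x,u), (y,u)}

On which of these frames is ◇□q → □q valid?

Frame correspondent (Sahlqvist): ∀x ∀y ∀z ((xRy ∧ xRz) → ∃w (yRw ∧ z = w)) — i.e. a generalized confluence (Geach) condition.
(F1): fails — vRu, vRw but no t with uRt and w=t.
(F2): fails — 0R1, 0R0 but no w with 1Rw and 0=w.
(F3): fails — aRd, aRd but no w with dRw and d=w.
(F4): condition met.
Valid on: (F4).

(F4)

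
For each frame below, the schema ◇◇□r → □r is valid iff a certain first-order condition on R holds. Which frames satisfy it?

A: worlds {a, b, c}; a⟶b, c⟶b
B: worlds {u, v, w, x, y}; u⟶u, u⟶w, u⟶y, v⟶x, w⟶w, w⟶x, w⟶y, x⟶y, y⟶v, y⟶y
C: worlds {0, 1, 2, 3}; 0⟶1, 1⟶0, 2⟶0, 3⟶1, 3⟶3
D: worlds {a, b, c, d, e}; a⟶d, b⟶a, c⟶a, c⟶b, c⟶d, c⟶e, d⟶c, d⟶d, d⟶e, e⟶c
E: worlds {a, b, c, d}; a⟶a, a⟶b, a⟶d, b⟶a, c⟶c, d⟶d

The schema corresponds to a generalized confluence (Geach) condition: ∀x ∀y ∀z ((xR²y ∧ xRz) → ∃w (yRw ∧ z = w)).
A: satisfies the condition.
B: fails — uR²v, uRu but no t with vRt and u=t.
C: fails — 3R²0, 3R3 but no w with 0Rw and 3=w.
D: fails — aR²e, aRd but no w with eRw and d=w.
E: fails — aR²b, aRb but no w with bRw and b=w.
Valid on: A.

A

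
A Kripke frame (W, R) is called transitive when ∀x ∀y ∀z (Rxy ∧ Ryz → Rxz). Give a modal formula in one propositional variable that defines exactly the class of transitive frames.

The condition is transitivity. The 4 schema □ψ → □□ψ defines it.
Suppose □ψ→□□ψ is valid. Take Rxy, Ryz and set V(ψ)={w : Rxw}. Then □ψ at x, so □□ψ at x, so □ψ at y, so ψ at z, i.e. Rxz.

□ψ → □□ψ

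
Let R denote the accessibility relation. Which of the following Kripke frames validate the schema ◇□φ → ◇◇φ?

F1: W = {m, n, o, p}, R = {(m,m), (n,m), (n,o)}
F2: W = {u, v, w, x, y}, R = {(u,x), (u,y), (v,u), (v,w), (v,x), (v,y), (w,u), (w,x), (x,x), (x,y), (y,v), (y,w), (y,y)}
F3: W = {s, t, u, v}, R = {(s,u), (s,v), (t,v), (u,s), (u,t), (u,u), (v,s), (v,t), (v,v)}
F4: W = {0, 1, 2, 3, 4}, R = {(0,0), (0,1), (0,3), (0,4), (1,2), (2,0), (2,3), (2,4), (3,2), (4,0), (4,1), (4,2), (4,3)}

F2, F3, F4

Frame correspondent (Sahlqvist): ∀x ∀y (xRy → ∃w (yRw ∧ xR²w)) — i.e. a generalized confluence (Geach) condition.
F1: fails — nRo but no w with oRw and nR²w.
F2: satisfies the condition.
F3: satisfies the condition.
F4: satisfies the condition.
Valid on: F2, F3, F4.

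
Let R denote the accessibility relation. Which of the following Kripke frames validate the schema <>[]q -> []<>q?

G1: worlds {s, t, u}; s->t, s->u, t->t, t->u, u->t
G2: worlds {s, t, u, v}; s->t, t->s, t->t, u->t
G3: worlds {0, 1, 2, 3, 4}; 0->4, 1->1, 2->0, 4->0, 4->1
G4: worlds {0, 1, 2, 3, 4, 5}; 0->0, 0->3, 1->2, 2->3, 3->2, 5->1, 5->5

The schema corresponds to convergence: forall x forall y forall z (Rxy & Rxz -> exists w (Ryw & Rzw)).
G1: satisfies the condition.
G2: satisfies the condition.
G3: fails — R40 and R41 but 0 and 1 have no common successor.
G4: fails — R00 and R03 but 0 and 3 have no common successor.
Valid on: G1, G2.

G1, G2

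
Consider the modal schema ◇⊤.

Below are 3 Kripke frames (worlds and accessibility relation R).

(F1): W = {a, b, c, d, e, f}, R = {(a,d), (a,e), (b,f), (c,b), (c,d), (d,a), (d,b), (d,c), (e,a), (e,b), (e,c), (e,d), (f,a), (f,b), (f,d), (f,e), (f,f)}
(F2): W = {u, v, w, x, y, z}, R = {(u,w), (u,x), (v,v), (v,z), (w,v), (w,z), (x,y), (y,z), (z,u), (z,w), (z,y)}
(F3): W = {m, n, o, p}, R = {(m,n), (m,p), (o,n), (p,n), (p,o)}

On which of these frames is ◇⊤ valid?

(F1), (F2)

This is the axiom for seriality; its first-order frame correspondent is ∀x ∃y Rxy.
(F1): holds.
(F2): holds.
(F3): fails — world n has no successor.
Valid on: (F1), (F2).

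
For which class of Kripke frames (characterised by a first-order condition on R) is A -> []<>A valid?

Suppose A→□◇A is valid. Take Rxy and set V(A)={x}. Then A at x, so □◇A at x, so ◇A at y, so some z with Ryz has A; z=x, i.e. Ryx.

Symmetry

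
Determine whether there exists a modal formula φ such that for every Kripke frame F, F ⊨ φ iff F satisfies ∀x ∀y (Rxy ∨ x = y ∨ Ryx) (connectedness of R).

Modal frame validity is preserved under disjoint unions.
Take 4 disjoint single-world reflexive frames: each is trivially connected, but their disjoint union has 4 worlds with no edge between distinct components, so it is not connected.
So the class is not modally definable.

No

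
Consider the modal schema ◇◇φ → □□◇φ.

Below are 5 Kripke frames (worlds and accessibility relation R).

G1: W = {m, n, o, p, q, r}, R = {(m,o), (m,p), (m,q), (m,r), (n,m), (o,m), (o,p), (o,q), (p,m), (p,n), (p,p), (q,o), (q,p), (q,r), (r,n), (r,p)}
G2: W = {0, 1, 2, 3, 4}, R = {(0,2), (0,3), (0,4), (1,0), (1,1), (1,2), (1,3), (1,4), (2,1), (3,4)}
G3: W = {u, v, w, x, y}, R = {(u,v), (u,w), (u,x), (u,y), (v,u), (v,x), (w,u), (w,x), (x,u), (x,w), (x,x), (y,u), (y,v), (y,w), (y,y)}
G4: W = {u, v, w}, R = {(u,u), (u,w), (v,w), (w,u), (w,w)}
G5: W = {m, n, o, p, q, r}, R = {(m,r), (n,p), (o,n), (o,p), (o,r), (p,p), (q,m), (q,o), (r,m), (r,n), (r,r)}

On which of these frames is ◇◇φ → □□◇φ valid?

The schema corresponds to a generalized confluence (Geach) condition: ∀x ∀y ∀z ((xR²y ∧ xR²z) → ∃w (y = w ∧ zRw)).
G1: fails — mR²m, mR²m but no w with m=w and mRw.
G2: fails — 0R²1, 0R²4 but no w with 1=w and 4Rw.
G3: fails — uR²u, uR²u but no t with u=t and uRt.
G4: ✓.
G5: fails — mR²m, mR²m but no w with m=w and mRw.
Valid on: G4.

G4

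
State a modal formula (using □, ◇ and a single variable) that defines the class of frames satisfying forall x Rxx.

□p → p

The condition is reflexivity. The T schema □p → p defines it.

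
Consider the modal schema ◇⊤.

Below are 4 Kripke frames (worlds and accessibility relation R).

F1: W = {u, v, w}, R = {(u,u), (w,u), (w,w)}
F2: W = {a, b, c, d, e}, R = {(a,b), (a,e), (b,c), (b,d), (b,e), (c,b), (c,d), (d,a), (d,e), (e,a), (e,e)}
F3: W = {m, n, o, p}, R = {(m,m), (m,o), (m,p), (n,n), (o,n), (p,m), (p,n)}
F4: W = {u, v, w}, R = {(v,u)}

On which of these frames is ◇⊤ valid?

Frame correspondent (Sahlqvist): ∀x ∃y Rxy — i.e. seriality.
F1: fails — world v has no successor.
F2: satisfies the condition.
F3: satisfies the condition.
F4: fails — world u has no successor.
Valid on: F2, F3.

F2, F3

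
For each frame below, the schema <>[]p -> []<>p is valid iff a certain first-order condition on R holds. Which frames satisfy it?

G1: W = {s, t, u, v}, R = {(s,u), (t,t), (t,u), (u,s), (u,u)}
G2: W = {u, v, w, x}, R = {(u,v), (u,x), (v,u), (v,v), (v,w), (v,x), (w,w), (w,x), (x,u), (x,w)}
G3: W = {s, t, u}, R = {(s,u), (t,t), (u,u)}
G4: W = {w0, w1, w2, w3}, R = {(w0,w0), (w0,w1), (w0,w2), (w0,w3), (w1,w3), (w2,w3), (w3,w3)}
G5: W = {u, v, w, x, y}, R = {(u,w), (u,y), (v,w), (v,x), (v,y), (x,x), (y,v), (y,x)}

G1, G3, G4

Frame correspondent (Sahlqvist): forall x forall y forall z (Rxy & Rxz -> exists w (Ryw & Rzw)) — i.e. convergence.
G1: ✓.
G2: fails — Rvu and Rvx but u and x have no common successor.
G3: ✓.
G4: ✓.
G5: fails — Ruw and Ruw but w and w have no common successor.
Valid on: G1, G3, G4.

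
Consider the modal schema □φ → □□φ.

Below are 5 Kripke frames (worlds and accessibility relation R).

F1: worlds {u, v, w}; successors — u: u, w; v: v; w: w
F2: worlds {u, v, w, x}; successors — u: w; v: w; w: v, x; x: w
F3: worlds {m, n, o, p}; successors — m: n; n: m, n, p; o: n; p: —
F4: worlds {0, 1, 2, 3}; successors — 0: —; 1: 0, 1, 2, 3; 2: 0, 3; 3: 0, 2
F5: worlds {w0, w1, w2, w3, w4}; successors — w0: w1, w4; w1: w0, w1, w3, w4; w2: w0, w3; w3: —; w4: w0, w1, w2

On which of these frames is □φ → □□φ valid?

F1

This is the axiom for transitivity; its first-order frame correspondent is ∀x ∀y ∀z (Rxy ∧ Ryz → Rxz).
F1: ✓.
F2: fails — Rxw and Rwx but not Rxx.
F3: fails — Ron and Rnm but not Rom.
F4: fails — R32 and R23 but not R33.
F5: fails — Rw0w4 and Rw4w0 but not Rw0w0.
Valid on: F1.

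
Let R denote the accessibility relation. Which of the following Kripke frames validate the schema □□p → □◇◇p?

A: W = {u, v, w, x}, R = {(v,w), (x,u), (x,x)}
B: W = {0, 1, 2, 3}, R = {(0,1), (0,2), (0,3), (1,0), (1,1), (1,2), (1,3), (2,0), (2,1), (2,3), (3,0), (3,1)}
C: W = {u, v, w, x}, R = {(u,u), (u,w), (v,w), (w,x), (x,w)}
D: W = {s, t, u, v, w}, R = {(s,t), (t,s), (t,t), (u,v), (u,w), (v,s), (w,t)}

Frame correspondent (Sahlqvist): ∀x ∀z (xRz → ∃w (xR²w ∧ zR²w)) — i.e. a generalized confluence (Geach) condition.
A: fails — vRw but no t with vR²t and wR²t.
B: satisfies the condition.
C: fails — vRw but no t with vR²t and wR²t.
D: satisfies the condition.

B, D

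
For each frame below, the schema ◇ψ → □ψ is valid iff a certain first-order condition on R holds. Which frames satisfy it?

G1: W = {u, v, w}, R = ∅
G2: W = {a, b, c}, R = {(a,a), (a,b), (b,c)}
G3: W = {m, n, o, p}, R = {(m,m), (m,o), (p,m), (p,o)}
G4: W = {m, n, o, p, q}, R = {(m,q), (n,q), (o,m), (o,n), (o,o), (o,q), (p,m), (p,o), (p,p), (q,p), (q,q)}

G1

Frame correspondent (Sahlqvist): ∀x ∀y ∀z (Rxy ∧ Rxz → y = z) — i.e. partial functionality.
G1: satisfies the condition.
G2: fails — a sees both a and b.
G3: fails — m sees both m and o.
G4: fails — o sees both m and n.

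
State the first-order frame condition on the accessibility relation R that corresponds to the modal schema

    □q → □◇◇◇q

This is a Sahlqvist (Geach-type) schema ◇^0□^1q → □^1◇^3q.
First-order correspondent: ∀x ∀z (xRz → ∃w (xRw ∧ zR³w)).

∀x ∀z (xRz → ∃w (xRw ∧ zR³w))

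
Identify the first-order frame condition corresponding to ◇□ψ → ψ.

Symmetry

This is frame-equivalent to ψ → □◇ψ (substitute ¬ψ for ψ and contrapose).
Suppose ψ→□◇ψ is valid. Take Rxy and set V(ψ)={x}. Then ψ at x, so □◇ψ at x, so ◇ψ at y, so some z with Ryz has ψ; z=x, i.e. Ryx.
Conversely, on a frame with symmetry the schema holds at every world under every valuation.
Frame condition: ∀x ∀y (Rxy → Ryx).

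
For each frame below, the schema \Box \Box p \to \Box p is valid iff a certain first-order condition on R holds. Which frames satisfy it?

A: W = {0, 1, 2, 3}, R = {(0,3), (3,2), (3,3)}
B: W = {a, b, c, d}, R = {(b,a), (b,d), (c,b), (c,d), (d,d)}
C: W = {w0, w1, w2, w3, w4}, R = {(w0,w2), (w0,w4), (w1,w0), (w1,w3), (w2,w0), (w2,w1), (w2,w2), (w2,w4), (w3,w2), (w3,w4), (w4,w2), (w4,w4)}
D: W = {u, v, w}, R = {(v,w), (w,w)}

Frame correspondent (Sahlqvist): \forall x \forall y (Rxy \to \exists z (Rxz \wedge Rzy)) — i.e. density.
A: holds.
B: fails — Rba but no z with Rbz and Rza.
C: fails — Rw1w0 but no z with Rw1z and Rzw0.
D: holds.
Valid on: A, D.

A, D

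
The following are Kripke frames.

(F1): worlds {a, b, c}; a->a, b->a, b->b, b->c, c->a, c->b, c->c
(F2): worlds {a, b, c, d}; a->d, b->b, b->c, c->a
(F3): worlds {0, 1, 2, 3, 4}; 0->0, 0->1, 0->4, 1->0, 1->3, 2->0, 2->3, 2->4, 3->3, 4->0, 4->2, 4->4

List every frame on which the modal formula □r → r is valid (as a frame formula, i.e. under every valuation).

(F1)

Frame correspondent (Sahlqvist): ∀x Rxx — i.e. reflexivity.
(F1): satisfies the condition.
(F2): fails — world a does not see itself.
(F3): fails — world 1 does not see itself.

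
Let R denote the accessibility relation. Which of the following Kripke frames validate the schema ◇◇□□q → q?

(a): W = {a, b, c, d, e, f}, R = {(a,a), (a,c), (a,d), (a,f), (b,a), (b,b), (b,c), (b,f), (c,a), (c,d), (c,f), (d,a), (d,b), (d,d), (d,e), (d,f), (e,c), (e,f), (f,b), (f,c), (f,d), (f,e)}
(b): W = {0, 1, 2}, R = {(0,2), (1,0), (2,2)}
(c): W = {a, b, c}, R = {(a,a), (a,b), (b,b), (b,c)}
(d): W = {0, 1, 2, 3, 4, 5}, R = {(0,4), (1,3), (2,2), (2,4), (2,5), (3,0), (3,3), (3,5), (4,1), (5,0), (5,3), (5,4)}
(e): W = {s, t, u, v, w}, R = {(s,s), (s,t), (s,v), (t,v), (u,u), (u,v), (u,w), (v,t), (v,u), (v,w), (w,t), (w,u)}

(a)

This is the axiom for a generalized confluence (Geach) condition; its first-order frame correspondent is ∀x ∀y (xR²y → ∃w (yR²w ∧ x = w)).
(a): holds.
(b): fails — 0R²2 but no w with 2R²w and 0=w.
(c): fails — aR²b but no w with bR²w and a=w.
(d): fails — 1R²3 but no w with 3R²w and 1=w.
(e): fails — sR²t but no w* with tR²w* and s=w*.
Valid on: (a).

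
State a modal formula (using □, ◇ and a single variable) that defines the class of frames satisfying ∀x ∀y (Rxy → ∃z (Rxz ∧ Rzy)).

This is density; the standard corresponding axiom is C4: □□r → □r.
Suppose □□r→□r is valid. Take Rxy and set V(r)={w : xR²w}. Then □□r at x, so □r at x, so r at y, i.e. ∃z(Rxz∧Rzy).

□□r → □r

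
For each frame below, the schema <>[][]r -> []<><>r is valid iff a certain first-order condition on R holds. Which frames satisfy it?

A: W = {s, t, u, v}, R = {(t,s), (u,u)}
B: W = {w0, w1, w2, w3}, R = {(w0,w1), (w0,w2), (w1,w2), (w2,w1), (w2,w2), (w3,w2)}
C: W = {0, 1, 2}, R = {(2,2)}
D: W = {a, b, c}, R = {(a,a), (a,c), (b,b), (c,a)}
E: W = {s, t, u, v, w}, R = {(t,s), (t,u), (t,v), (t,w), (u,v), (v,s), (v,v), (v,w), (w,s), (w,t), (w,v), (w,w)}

B, C, D

The schema corresponds to a generalized confluence (Geach) condition: forall x forall y forall z ((xRy & xRz) -> exists w (y R^2 w & z R^2 w)).
A: fails — tRs, tRs but no w with sR²w and sR²w.
B: condition met.
C: condition met.
D: condition met.
E: fails — tRs, tRs but no w* with sR²w* and sR²w*.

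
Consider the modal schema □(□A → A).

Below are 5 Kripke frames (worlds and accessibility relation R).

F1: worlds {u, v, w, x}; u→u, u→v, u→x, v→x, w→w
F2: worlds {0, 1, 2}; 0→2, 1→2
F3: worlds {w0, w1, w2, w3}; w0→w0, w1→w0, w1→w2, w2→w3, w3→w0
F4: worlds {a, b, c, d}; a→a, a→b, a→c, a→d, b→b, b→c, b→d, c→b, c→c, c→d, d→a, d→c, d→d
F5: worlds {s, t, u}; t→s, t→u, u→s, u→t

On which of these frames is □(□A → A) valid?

Frame correspondent (Sahlqvist): ∀x ∀y (Rxy → Ryy) — i.e. shift-reflexivity.
F1: fails — Ruv but not Rvv.
F2: fails — R12 but not R22.
F3: fails — Rw1w2 but not Rw2w2.
F4: condition met.
F5: fails — Rus but not Rss.
Valid on: F4.

F4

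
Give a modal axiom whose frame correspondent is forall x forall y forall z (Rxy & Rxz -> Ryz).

◇s → □◇s

This is the Euclidean property; the standard corresponding axiom is 5: ◇s → □◇s.
Suppose ◇s→□◇s is valid. Take Rxy, Rxz and set V(s)={y}. Then ◇s at x, so □◇s at x, so ◇s at z, so some w with Rzw has s; w=y, i.e. Rzy. By symmetry of the argument, Ryz.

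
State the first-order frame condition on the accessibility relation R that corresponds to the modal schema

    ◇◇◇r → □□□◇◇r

∀x ∀y ∀z ((xR³y ∧ xR³z) → ∃w (y = w ∧ zR²w))

This is a Sahlqvist (Geach-type) schema ◇^3□^0r → □^3◇^2r.
Minimal-valuation argument: fix x; take any y with xR^3y and any z with xR^3z. Set V(r) to the set of worlds R-reachable from y in exactly 0 steps. Then □^0r holds at y, so the antecedent holds at x; validity forces ◇^2r at z, giving a w with zR^2w and yR^0w.
First-order correspondent: ∀x ∀y ∀z ((xR³y ∧ xR³z) → ∃w (y = w ∧ zR²w)).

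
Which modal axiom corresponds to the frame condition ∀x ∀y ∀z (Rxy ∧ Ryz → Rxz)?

□p → □□p

This is transitivity; the standard corresponding axiom is 4: □p → □□p.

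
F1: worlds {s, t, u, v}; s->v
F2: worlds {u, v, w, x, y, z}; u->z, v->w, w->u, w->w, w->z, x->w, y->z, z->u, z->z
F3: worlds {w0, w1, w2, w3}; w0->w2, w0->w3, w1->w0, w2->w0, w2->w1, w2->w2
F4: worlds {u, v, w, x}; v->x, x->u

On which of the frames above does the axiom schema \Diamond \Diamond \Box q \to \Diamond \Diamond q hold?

F1, F2

This is the axiom for a generalized confluence (Geach) condition; its first-order frame correspondent is \forall x \forall y (x R^2 y \to \exists w (yRw \wedge x R^2 w)).
F1: ✓.
F2: ✓.
F3: fails — w1R²w3 but no w with w3Rw and w1R²w.
F4: fails — vR²u but no t with uRt and vR²t.
Valid on: F1, F2.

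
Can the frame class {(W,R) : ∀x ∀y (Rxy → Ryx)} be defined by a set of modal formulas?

The condition is symmetry. A defining modal formula is r → □◇r.

Yes, by r → □◇r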